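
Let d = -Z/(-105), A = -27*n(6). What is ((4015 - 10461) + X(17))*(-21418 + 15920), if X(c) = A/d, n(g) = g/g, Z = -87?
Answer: 1022567522/29 ≈ 3.5261e+7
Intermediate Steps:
n(g) = 1
A = -27 (A = -27*1 = -27)
d = -29/35 (d = -1*(-87)/(-105) = 87*(-1/105) = -29/35 ≈ -0.82857)
X(c) = 945/29 (X(c) = -27/(-29/35) = -27*(-35/29) = 945/29)
((4015 - 10461) + X(17))*(-21418 + 15920) = ((4015 - 10461) + 945/29)*(-21418 + 15920) = (-6446 + 945/29)*(-5498) = -185989/29*(-5498) = 1022567522/29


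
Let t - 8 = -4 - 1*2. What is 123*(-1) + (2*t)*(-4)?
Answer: -139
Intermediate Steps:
t = 2 (t = 8 + (-4 - 1*2) = 8 + (-4 - 2) = 8 - 6 = 2)
123*(-1) + (2*t)*(-4) = 123*(-1) + (2*2)*(-4) = -123 + 4*(-4) = -123 - 16 = -139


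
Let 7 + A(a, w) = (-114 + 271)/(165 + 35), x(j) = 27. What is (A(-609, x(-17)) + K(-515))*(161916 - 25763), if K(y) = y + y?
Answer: -28216756179/200 ≈ -1.4108e+8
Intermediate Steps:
A(a, w) = -1243/200 (A(a, w) = -7 + (-114 + 271)/(165 + 35) = -7 + 157/200 = -1243/200)
K(y) = 2*y
(A(-609, x(-17)) + K(-515))*(161916 - 25763) = (-1243/200 + 2*(-515))*(161916 - 25763) = (-1243/200 - 1030)*136153 = -207243/200*136153 = -28216756179/200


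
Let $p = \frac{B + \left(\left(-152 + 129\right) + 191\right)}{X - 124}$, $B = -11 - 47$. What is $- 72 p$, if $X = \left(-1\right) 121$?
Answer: $\frac{1584}{49} \approx 32.327$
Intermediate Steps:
$X = -121$
$B = -58$
$p = - \frac{22}{49}$ ($p = \frac{-58 + \left(\left(-152 + 129\right) + 191\right)}{-121 - 124} = \frac{-58 + \left(-23 + 191\right)}{-245} = \left(-58 + 168\right) \left(- \frac{1}{245}\right) = 110 \left(- \frac{1}{245}\right) = - \frac{22}{49} \approx -0.44898$)
$- 72 p = \left(-72\right) \left(- \frac{22}{49}\right) = \frac{1584}{49}$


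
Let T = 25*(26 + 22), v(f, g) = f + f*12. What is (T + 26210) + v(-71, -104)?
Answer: 26487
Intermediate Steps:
v(f, g) = 13*f (v(f, g) = f + 12*f = 13*f)
T = 1200 (T = 25*48 = 1200)
(T + 26210) + v(-71, -104) = (1200 + 26210) + 13*(-71) = 27410 - 923 = 26487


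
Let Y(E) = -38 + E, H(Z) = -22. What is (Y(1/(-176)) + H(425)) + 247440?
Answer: 43538879/176 ≈ 2.4738e+5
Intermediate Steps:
(Y(1/(-176)) + H(425)) + 247440 = ((-38 + 1/(-176)) - 22) + 247440 = ((-38 - 1/176) - 22) + 247440 = (-6689/176 - 22) + 247440 = -10561/176 + 247440 = 43538879/176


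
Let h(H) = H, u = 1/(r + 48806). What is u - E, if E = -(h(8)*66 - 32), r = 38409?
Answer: 43258641/87215 ≈ 496.00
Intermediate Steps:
u = 1/87215 (u = 1/(38409 + 48806) = 1/87215 ≈ 1.1466e-5)
E = -496 (E = -(8*66 - 32) = -(528 - 32) = -1*496 = -496)
u - E = 1/87215 - 1*(-496) = 1/87215 + 496 = 43258641/87215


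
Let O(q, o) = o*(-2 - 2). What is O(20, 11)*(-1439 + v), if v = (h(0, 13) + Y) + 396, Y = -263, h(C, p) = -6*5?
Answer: 58784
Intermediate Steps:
h(C, p) = -30
O(q, o) = -4*o (O(q, o) = o*(-4) = -4*o)
v = 103 (v = (-30 - 263) + 396 = -293 + 396 = 103)
O(20, 11)*(-1439 + v) = (-4*11)*(-1439 + 103) = -44*(-1336) = 58784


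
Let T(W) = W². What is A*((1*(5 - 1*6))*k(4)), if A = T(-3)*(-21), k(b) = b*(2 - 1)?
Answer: 756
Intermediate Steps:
k(b) = b (k(b) = b*1 = b)
A = -189 (A = (-3)²*(-21) = 9*(-21) = -189)
A*((1*(5 - 1*6))*k(4)) = -189*1*(5 - 1*6)*4 = -189*1*(5 - 6)*4 = -189*1*(-1)*4 = -(-189)*4 = -189*(-4) = 756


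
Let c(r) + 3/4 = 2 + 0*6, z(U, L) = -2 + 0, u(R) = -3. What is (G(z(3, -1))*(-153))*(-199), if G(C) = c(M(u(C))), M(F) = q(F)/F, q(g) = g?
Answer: 152235/4 ≈ 38059.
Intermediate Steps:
z(U, L) = -2
M(F) = 1 (M(F) = F/F = 1)
c(r) = 5/4 (c(r) = -3/4 + (2 + 0*6) = -3/4 + (2 + 0) = -3/4 + 2 = 5/4)
G(C) = 5/4
(G(z(3, -1))*(-153))*(-199) = ((5/4)*(-153))*(-199) = -765/4*(-199) = 152235/4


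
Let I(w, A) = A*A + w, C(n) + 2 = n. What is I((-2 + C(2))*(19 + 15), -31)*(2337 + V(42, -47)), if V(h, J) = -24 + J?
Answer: 2023538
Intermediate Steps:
C(n) = -2 + n
I(w, A) = w + A² (I(w, A) = A² + w = w + A²)
I((-2 + C(2))*(19 + 15), -31)*(2337 + V(42, -47)) = ((-2 + (-2 + 2))*(19 + 15) + (-31)²)*(2337 + (-24 - 47)) = ((-2 + 0)*34 + 961)*(2337 - 71) = (-2*34 + 961)*2266 = (-68 + 961)*2266 = 893*2266 = 2023538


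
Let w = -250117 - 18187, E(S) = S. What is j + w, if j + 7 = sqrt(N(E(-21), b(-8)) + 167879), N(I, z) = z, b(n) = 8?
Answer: -268311 + sqrt(167887) ≈ -2.6790e+5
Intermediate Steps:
w = -268304
j = -7 + sqrt(167887) (j = -7 + sqrt(8 + 167879) = -7 + sqrt(167887) ≈ 402.74)
j + w = (-7 + sqrt(167887)) - 268304 = -268311 + sqrt(167887)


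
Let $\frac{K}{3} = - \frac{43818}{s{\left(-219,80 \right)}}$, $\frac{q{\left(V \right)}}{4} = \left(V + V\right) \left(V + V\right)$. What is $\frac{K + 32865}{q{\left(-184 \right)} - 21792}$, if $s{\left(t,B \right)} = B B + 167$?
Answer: $\frac{71897667}{1138069856} \approx 0.063175$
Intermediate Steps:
$s{\left(t,B \right)} = 167 + B^{2}$ ($s{\left(t,B \right)} = B^{2} + 167 = 167 + B^{2}$)
$q{\left(V \right)} = 16 V^{2}$ ($q{\left(V \right)} = 4 \left(V + V\right) \left(V + V\right) = 4 \cdot 2 V 2 V = 4 \cdot 4 V^{2} = 16 V^{2}$)
$K = - \frac{43818}{2189}$ ($K = 3 \left(- \frac{43818}{167 + 80^{2}}\right) = 3 \left(- \frac{43818}{167 + 6400}\right) = 3 \left(- \frac{43818}{6567}\right) = 3 \left(\left(-43818\right) \frac{1}{6567}\right) = 3 \left(- \frac{14606}{2189}\right) = - \frac{43818}{2189} \approx -20.017$)
$\frac{K + 32865}{q{\left(-184 \right)} - 21792} = \frac{- \frac{43818}{2189} + 32865}{16 \left(-184\right)^{2} - 21792} = \frac{71897667}{2189 \left(16 \cdot 33856 - 21792\right)} = \frac{71897667}{2189 \left(541696 - 21792\right)} = \frac{71897667}{2189 \cdot 519904} = \frac{71897667}{2189} \cdot \frac{1}{519904} = \frac{71897667}{1138069856}$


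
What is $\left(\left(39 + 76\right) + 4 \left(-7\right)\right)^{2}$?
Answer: $7569$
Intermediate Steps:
$\left(\left(39 + 76\right) + 4 \left(-7\right)\right)^{2} = \left(115 - 28\right)^{2} = 87^{2} = 7569$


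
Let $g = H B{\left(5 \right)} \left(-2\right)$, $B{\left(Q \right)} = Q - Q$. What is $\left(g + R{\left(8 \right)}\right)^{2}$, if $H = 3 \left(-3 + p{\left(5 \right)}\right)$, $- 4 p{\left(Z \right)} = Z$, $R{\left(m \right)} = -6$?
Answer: $36$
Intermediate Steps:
$B{\left(Q \right)} = 0$
$p{\left(Z \right)} = - \frac{Z}{4}$
$H = - \frac{51}{4}$ ($H = 3 \left(-3 - \frac{5}{4}\right) = 3 \left(- \frac{17}{4}\right) = - \frac{51}{4} \approx -12.75$)
$g = 0$ ($g = \left(- \frac{51}{4}\right) 0 \left(-2\right) = 0 \left(-2\right) = 0$)
$\left(g + R{\left(8 \right)}\right)^{2} = \left(0 - 6\right)^{2} = \left(-6\right)^{2} = 36$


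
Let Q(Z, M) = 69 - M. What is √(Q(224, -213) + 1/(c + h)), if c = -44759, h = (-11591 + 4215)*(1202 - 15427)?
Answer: √3101879103744804083/104878841 ≈ 16.793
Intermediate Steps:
h = 104923600 (h = -7376*(-14225) = 104923600)
√(Q(224, -213) + 1/(c + h)) = √((69 - 1*(-213)) + 1/(-44759 + 104923600)) = √((69 + 213) + 1/104878841) = √(282 + 1/104878841) = √(29575833163/104878841) = √3101879103744804083/104878841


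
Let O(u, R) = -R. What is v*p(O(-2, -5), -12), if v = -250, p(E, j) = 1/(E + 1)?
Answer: -125/3 ≈ -41.667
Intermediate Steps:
p(E, j) = 1/(1 + E)
v*p(O(-2, -5), -12) = -250/(1 - 1*(-5)) = -250/(1 + 5) = -250/6 = -250*1/6 = -125/3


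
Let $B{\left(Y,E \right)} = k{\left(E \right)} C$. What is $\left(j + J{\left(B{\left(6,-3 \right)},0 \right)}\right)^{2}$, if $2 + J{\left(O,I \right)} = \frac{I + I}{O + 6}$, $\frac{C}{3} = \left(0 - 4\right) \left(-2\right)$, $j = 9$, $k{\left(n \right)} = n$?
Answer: $49$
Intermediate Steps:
$C = 24$ ($C = 3 \left(0 - 4\right) \left(-2\right) = 3 \left(\left(-4\right) \left(-2\right)\right) = 3 \cdot 8 = 24$)
$B{\left(Y,E \right)} = 24 E$ ($B{\left(Y,E \right)} = E 24 = 24 E$)
$J{\left(O,I \right)} = -2 + \frac{2 I}{6 + O}$ ($J{\left(O,I \right)} = -2 + \frac{I + I}{O + 6} = -2 + \frac{2 I}{6 + O}$)
$\left(j + J{\left(B{\left(6,-3 \right)},0 \right)}\right)^{2} = \left(9 + \frac{2 \left(-6 + 0 - 24 \left(-3\right)\right)}{6 + 24 \left(-3\right)}\right)^{2} = \left(9 + \frac{2 \left(-6 + 0 - -72\right)}{6 - 72}\right)^{2} = \left(9 + \frac{2 \left(-6 + 0 + 72\right)}{-66}\right)^{2} = \left(9 + 2 \left(- \frac{1}{66}\right) 66\right)^{2} = \left(9 - 2\right)^{2} = 7^{2} = 49$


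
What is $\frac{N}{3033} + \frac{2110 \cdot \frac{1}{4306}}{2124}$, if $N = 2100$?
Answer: $\frac{1067382335}{1541091564} \approx 0.69261$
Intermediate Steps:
$\frac{N}{3033} + \frac{2110 \cdot \frac{1}{4306}}{2124} = \frac{2100}{3033} + \frac{2110 \cdot \frac{1}{4306}}{2124} = 2100 \cdot \frac{1}{3033} + 2110 \cdot \frac{1}{4306} \cdot \frac{1}{2124} = \frac{700}{1011} + \frac{1055}{2153} \cdot \frac{1}{2124} = \frac{700}{1011} + \frac{1055}{4572972} = \frac{1067382335}{1541091564}$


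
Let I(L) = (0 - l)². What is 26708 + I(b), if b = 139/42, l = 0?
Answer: 26708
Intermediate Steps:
b = 139/42 (b = 139*(1/42) = 139/42 ≈ 3.3095)
I(L) = 0 (I(L) = (0 - 1*0)² = (0 + 0)² = 0² = 0)
26708 + I(b) = 26708 + 0 = 26708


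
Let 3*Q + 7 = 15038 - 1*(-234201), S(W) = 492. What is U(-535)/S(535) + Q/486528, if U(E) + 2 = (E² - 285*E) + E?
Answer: 3331553783/3740184 ≈ 890.75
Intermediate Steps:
U(E) = -2 + E² - 284*E (U(E) = -2 + ((E² - 285*E) + E) = -2 + (E² - 284*E) = -2 + E² - 284*E)
Q = 249232/3 (Q = -7/3 + (15038 - 1*(-234201))/3 = -7/3 + (15038 + 234201)/3 = -7/3 + (⅓)*249239 = -7/3 + 249239/3 = 249232/3 ≈ 83077.)
U(-535)/S(535) + Q/486528 = (-2 + (-535)² - 284*(-535))/492 + (249232/3)/486528 = (-2 + 286225 + 151940)*(1/492) + (249232/3)*(1/486528) = 438163*(1/492) + 15577/91224 = 438163/492 + 15577/91224 = 3331553783/3740184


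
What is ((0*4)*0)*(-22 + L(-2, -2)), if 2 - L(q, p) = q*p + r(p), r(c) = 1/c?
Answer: 0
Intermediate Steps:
L(q, p) = 2 - 1/p - p*q (L(q, p) = 2 - (q*p + 1/p) = 2 - (p*q + 1/p) = 2 - (1/p + p*q) = 2 + (-1/p - p*q) = 2 - 1/p - p*q)
((0*4)*0)*(-22 + L(-2, -2)) = ((0*4)*0)*(-22 + (2 - 1/(-2) - 1*(-2)*(-2))) = (0*0)*(-22 + (2 - 1*(-½) - 4)) = 0*(-22 + (2 + ½ - 4)) = 0*(-22 - 3/2) = 0*(-47/2) = 0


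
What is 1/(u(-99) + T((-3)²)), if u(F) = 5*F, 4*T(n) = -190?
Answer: -2/1085 ≈ -0.0018433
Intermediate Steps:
T(n) = -95/2 (T(n) = (¼)*(-190) = -95/2)
1/(u(-99) + T((-3)²)) = 1/(5*(-99) - 95/2) = 1/(-495 - 95/2) = 1/(-1085/2) = -2/1085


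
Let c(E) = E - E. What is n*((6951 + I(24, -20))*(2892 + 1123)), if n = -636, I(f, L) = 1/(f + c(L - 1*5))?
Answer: -35499525875/2 ≈ -1.7750e+10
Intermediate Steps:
c(E) = 0
I(f, L) = 1/f (I(f, L) = 1/(f + 0) = 1/f)
n*((6951 + I(24, -20))*(2892 + 1123)) = -636*(6951 + 1/24)*(2892 + 1123) = -636*(6951 + 1/24)*4015 = -8841725*4015/2 = -636*669802375/24 = -35499525875/2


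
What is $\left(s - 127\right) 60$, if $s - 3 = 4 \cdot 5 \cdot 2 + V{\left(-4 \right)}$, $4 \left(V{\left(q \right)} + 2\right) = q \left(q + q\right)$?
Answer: $-4680$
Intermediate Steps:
$V{\left(q \right)} = -2 + \frac{q^{2}}{2}$ ($V{\left(q \right)} = -2 + \frac{q \left(q + q\right)}{4} = -2 + \frac{q 2 q}{4} = -2 + \frac{2 q^{2}}{4} = -2 + \frac{q^{2}}{2}$)
$s = 49$ ($s = 3 - \left(2 - 8 - 20 \cdot 2\right) = 3 + \left(4 \cdot 10 + \left(-2 + \frac{1}{2} \cdot 16\right)\right) = 3 + \left(40 + \left(-2 + 8\right)\right) = 3 + \left(40 + 6\right) = 3 + 46 = 49$)
$\left(s - 127\right) 60 = \left(49 - 127\right) 60 = \left(-78\right) 60 = -4680$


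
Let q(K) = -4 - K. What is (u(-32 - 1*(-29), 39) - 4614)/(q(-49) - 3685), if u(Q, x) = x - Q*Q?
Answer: 573/455 ≈ 1.2593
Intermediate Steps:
u(Q, x) = x - Q²
(u(-32 - 1*(-29), 39) - 4614)/(q(-49) - 3685) = ((39 - (-32 - 1*(-29))²) - 4614)/((-4 - 1*(-49)) - 3685) = ((39 - (-32 + 29)²) - 4614)/((-4 + 49) - 3685) = ((39 - 1*(-3)²) - 4614)/(45 - 3685) = ((39 - 1*9) - 4614)/(-3640) = ((39 - 9) - 4614)*(-1/3640) = (30 - 4614)*(-1/3640) = -4584*(-1/3640) = 573/455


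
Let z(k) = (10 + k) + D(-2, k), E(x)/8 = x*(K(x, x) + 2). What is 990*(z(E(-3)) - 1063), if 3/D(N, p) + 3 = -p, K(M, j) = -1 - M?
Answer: -35261820/31 ≈ -1.1375e+6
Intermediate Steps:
E(x) = 8*x*(1 - x) (E(x) = 8*(x*((-1 - x) + 2)) = 8*(x*(1 - x)) = 8*x*(1 - x))
D(N, p) = 3/(-3 - p)
z(k) = 10 + k - 3/(3 + k) (z(k) = (10 + k) - 3/(3 + k) = 10 + k - 3/(3 + k))
990*(z(E(-3)) - 1063) = 990*((-3 + (3 + 8*(-3)*(1 - 1*(-3)))*(10 + 8*(-3)*(1 - 1*(-3))))/(3 + 8*(-3)*(1 - 1*(-3))) - 1063) = 990*((-3 + (3 + 8*(-3)*(1 + 3))*(10 + 8*(-3)*(1 + 3)))/(3 + 8*(-3)*(1 + 3)) - 1063) = 990*((-3 + (3 + 8*(-3)*4)*(10 + 8*(-3)*4))/(3 + 8*(-3)*4) - 1063) = 990*((-3 + (3 - 96)*(10 - 96))/(3 - 96) - 1063) = 990*((-3 - 93*(-86))/(-93) - 1063) = 990*(-(-3 + 7998)/93 - 1063) = 990*(-1/93*7995 - 1063) = 990*(-2665/31 - 1063) = 990*(-35618/31) = -35261820/31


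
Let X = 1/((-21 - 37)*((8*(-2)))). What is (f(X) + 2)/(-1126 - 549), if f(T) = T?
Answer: -1857/1554400 ≈ -0.0011947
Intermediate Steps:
X = 1/928 (X = 1/(-58*(-16)) = -1/58*(-1/16) = 1/928 ≈ 0.0010776)
(f(X) + 2)/(-1126 - 549) = (1/928 + 2)/(-1126 - 549) = (1857/928)/(-1675) = (1857/928)*(-1/1675) = -1857/1554400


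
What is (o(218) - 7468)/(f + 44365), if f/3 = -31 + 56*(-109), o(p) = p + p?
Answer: -879/3245 ≈ -0.27088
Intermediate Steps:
o(p) = 2*p
f = -18405 (f = 3*(-31 + 56*(-109)) = 3*(-31 - 6104) = 3*(-6135) = -18405)
(o(218) - 7468)/(f + 44365) = (2*218 - 7468)/(-18405 + 44365) = (436 - 7468)/25960 = -7032*1/25960 = -879/3245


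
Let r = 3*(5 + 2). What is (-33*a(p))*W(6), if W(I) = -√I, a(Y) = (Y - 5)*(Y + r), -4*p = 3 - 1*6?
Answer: -48807*√6/16 ≈ -7472.0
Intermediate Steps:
p = ¾ (p = -(3 - 1*6)/4 = -(3 - 6)/4 = -¼*(-3) = ¾ ≈ 0.75000)
r = 21 (r = 3*7 = 21)
a(Y) = (-5 + Y)*(21 + Y) (a(Y) = (Y - 5)*(Y + 21) = (-5 + Y)*(21 + Y))
(-33*a(p))*W(6) = (-33*(-105 + (¾)² + 16*(¾)))*(-√6) = (-33*(-105 + 9/16 + 12))*(-√6) = (-33*(-1479/16))*(-√6) = 48807*(-√6)/16 = -48807*√6/16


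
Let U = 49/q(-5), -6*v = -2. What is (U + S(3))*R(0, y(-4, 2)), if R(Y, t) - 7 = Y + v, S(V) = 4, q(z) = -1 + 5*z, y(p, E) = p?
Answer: 605/39 ≈ 15.513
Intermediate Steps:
v = 1/3 (v = -1/6*(-2) = 1/3 ≈ 0.33333)
R(Y, t) = 22/3 + Y (R(Y, t) = 7 + (Y + 1/3) = 7 + (1/3 + Y) = 22/3 + Y)
U = -49/26 (U = 49/(-1 + 5*(-5)) = 49/(-1 - 25) = 49/(-26) = 49*(-1/26) = -49/26 ≈ -1.8846)
(U + S(3))*R(0, y(-4, 2)) = (-49/26 + 4)*(22/3 + 0) = (55/26)*(22/3) = 605/39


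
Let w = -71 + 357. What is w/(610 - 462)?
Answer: 143/74 ≈ 1.9324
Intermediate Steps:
w = 286
w/(610 - 462) = 286/(610 - 462) = 286/148 = 286*(1/148) = 143/74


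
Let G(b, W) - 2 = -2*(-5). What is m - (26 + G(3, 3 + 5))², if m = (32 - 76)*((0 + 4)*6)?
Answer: -2500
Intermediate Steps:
m = -1056 (m = -176*6 = -44*24 = -1056)
G(b, W) = 12 (G(b, W) = 2 - 2*(-5) = 2 + 10 = 12)
m - (26 + G(3, 3 + 5))² = -1056 - (26 + 12)² = -1056 - 1*38² = -1056 - 1*1444 = -1056 - 1444 = -2500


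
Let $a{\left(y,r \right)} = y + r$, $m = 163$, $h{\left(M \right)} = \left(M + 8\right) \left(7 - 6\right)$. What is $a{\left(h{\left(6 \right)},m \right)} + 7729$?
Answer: $7906$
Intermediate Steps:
$h{\left(M \right)} = 8 + M$ ($h{\left(M \right)} = \left(8 + M\right) 1 = 8 + M$)
$a{\left(y,r \right)} = r + y$
$a{\left(h{\left(6 \right)},m \right)} + 7729 = \left(163 + \left(8 + 6\right)\right) + 7729 = \left(163 + 14\right) + 7729 = 177 + 7729 = 7906$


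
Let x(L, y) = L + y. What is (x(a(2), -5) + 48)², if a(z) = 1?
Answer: 1936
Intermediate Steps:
(x(a(2), -5) + 48)² = ((1 - 5) + 48)² = (-4 + 48)² = 44² = 1936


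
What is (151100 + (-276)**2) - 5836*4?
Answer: 203932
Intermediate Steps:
(151100 + (-276)**2) - 5836*4 = (151100 + 76176) - 23344 = 227276 - 23344 = 203932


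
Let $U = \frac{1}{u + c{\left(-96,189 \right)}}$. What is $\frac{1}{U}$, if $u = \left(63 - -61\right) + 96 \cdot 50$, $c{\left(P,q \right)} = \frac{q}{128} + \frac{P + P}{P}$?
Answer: $\frac{630717}{128} \approx 4927.5$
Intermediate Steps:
$c{\left(P,q \right)} = 2 + \frac{q}{128}$ ($c{\left(P,q \right)} = q \frac{1}{128} + \frac{2 P}{P} = \frac{q}{128} + 2 = 2 + \frac{q}{128}$)
$u = 4924$ ($u = \left(63 + 61\right) + 4800 = 124 + 4800 = 4924$)
$U = \frac{128}{630717}$ ($U = \frac{1}{4924 + \left(2 + \frac{1}{128} \cdot 189\right)} = \frac{1}{4924 + \left(2 + \frac{189}{128}\right)} = \frac{1}{4924 + \frac{445}{128}} = \frac{1}{\frac{630717}{128}} = \frac{128}{630717} \approx 0.00020294$)
$\frac{1}{U} = \frac{1}{\frac{128}{630717}} = \frac{630717}{128}$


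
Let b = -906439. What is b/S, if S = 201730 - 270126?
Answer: 906439/68396 ≈ 13.253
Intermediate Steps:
S = -68396
b/S = -906439/(-68396) = -906439*(-1/68396) = 906439/68396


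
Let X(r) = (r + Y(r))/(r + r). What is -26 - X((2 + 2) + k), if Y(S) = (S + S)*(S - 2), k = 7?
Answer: -71/2 ≈ -35.500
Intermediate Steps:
Y(S) = 2*S*(-2 + S) (Y(S) = (2*S)*(-2 + S) = 2*S*(-2 + S))
X(r) = (r + 2*r*(-2 + r))/(2*r) (X(r) = (r + 2*r*(-2 + r))/(r + r) = (r + 2*r*(-2 + r))/((2*r)) = (r + 2*r*(-2 + r))*(1/(2*r)) = (r + 2*r*(-2 + r))/(2*r))
-26 - X((2 + 2) + k) = -26 - (-3/2 + ((2 + 2) + 7)) = -26 - (-3/2 + (4 + 7)) = -26 - (-3/2 + 11) = -26 - 1*19/2 = -26 - 19/2 = -71/2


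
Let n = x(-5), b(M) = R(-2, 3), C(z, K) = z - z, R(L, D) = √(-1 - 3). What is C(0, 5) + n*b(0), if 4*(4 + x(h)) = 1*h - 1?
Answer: -11*I ≈ -11.0*I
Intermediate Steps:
R(L, D) = 2*I (R(L, D) = √(-4) = 2*I)
C(z, K) = 0
b(M) = 2*I
x(h) = -17/4 + h/4 (x(h) = -4 + (1*h - 1)/4 = -4 + (h - 1)/4 = -4 + (-1 + h)/4 = -4 + (-¼ + h/4) = -17/4 + h/4)
n = -11/2 (n = -17/4 + (¼)*(-5) = -17/4 - 5/4 = -11/2 ≈ -5.5000)
C(0, 5) + n*b(0) = 0 - 11*I = -11*I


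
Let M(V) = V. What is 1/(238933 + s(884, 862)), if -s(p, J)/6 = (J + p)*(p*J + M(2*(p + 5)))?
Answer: -1/8001183203 ≈ -1.2498e-10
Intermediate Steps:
s(p, J) = -6*(J + p)*(10 + 2*p + J*p) (s(p, J) = -6*(J + p)*(p*J + 2*(p + 5)) = -6*(J + p)*(J*p + 2*(5 + p)) = -6*(J + p)*(J*p + (10 + 2*p)) = -6*(J + p)*(10 + 2*p + J*p))
1/(238933 + s(884, 862)) = 1/(238933 + (-12*862*(5 + 884) - 12*884*(5 + 884) - 6*862*884**2 - 6*884*862**2)) = 1/(238933 + (-12*862*889 - 12*884*889 - 6*862*781456 - 6*884*743044)) = 1/(238933 + (-9195816 - 9430512 - 4041690432 - 3941105376)) = 1/(238933 - 8001422136) = 1/(-8001183203) = -1/8001183203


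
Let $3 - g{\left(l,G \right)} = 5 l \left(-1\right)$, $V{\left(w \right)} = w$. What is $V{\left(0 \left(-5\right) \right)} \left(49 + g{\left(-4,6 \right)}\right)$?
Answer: $0$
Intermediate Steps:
$g{\left(l,G \right)} = 3 + 5 l$ ($g{\left(l,G \right)} = 3 - 5 l \left(-1\right) = 3 - - 5 l = 3 + 5 l$)
$V{\left(0 \left(-5\right) \right)} \left(49 + g{\left(-4,6 \right)}\right) = 0 \left(-5\right) \left(49 + \left(3 + 5 \left(-4\right)\right)\right) = 0 \left(49 + \left(3 - 20\right)\right) = 0 \left(49 - 17\right) = 0 \cdot 32 = 0$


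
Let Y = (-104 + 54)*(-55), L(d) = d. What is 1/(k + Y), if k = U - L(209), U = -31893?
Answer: -1/29352 ≈ -3.4069e-5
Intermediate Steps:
Y = 2750 (Y = -50*(-55) = 2750)
k = -32102 (k = -31893 - 1*209 = -31893 - 209 = -32102)
1/(k + Y) = 1/(-32102 + 2750) = 1/(-29352) = -1/29352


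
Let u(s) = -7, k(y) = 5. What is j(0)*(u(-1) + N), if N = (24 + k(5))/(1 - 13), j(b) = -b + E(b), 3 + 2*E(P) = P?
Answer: 113/8 ≈ 14.125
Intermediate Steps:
E(P) = -3/2 + P/2
j(b) = -3/2 - b/2 (j(b) = -b + (-3/2 + b/2) = -3/2 - b/2)
N = -29/12 (N = (24 + 5)/(1 - 13) = 29/(-12) = 29*(-1/12) = -29/12 ≈ -2.4167)
j(0)*(u(-1) + N) = (-3/2 - 1/2*0)*(-7 - 29/12) = (-3/2 + 0)*(-113/12) = -3/2*(-113/12) = 113/8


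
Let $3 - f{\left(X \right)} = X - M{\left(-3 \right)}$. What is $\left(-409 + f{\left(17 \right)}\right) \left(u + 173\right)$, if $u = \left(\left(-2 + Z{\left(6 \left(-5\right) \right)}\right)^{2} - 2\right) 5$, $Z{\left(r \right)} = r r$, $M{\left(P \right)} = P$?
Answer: $-1717709958$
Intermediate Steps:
$Z{\left(r \right)} = r^{2}$
$f{\left(X \right)} = - X$ ($f{\left(X \right)} = 3 - \left(X - -3\right) = 3 - \left(X + 3\right) = 3 - \left(3 + X\right) = - X$)
$u = 4032010$ ($u = \left(\left(-2 + \left(6 \left(-5\right)\right)^{2}\right)^{2} - 2\right) 5 = \left(\left(-2 + \left(-30\right)^{2}\right)^{2} - 2\right) 5 = \left(\left(-2 + 900\right)^{2} - 2\right) 5 = \left(898^{2} - 2\right) 5 = \left(806404 - 2\right) 5 = 806402 \cdot 5 = 4032010$)
$\left(-409 + f{\left(17 \right)}\right) \left(u + 173\right) = \left(-409 - 17\right) \left(4032010 + 173\right) = \left(-409 - 17\right) 4032183 = \left(-426\right) 4032183 = -1717709958$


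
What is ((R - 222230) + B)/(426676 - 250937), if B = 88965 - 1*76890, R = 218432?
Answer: 267/5669 ≈ 0.047098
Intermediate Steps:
B = 12075 (B = 88965 - 76890 = 12075)
((R - 222230) + B)/(426676 - 250937) = ((218432 - 222230) + 12075)/(426676 - 250937) = (-3798 + 12075)/175739 = 8277*(1/175739) = 267/5669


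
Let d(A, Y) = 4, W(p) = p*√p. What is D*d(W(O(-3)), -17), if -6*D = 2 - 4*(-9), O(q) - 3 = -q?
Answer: -76/3 ≈ -25.333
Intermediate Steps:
O(q) = 3 - q
W(p) = p^(3/2)
D = -19/3 (D = -(2 - 4*(-9))/6 = -(2 + 36)/6 = -⅙*38 = -19/3 ≈ -6.3333)
D*d(W(O(-3)), -17) = -19/3*4 = -76/3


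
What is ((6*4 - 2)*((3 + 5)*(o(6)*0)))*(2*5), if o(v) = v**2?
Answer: 0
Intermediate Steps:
((6*4 - 2)*((3 + 5)*(o(6)*0)))*(2*5) = ((6*4 - 2)*((3 + 5)*(6**2*0)))*(2*5) = ((24 - 2)*(8*(36*0)))*10 = (22*(8*0))*10 = (22*0)*10 = 0*10 = 0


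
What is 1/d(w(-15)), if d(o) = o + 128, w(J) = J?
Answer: 1/113 ≈ 0.0088496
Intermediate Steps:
d(o) = 128 + o
1/d(w(-15)) = 1/(128 - 15) = 1/113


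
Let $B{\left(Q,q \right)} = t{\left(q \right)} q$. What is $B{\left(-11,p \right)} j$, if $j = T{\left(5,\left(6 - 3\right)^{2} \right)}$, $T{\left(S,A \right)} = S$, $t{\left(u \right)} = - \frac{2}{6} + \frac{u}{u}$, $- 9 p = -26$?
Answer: $\frac{260}{27} \approx 9.6296$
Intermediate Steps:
$p = \frac{26}{9}$ ($p = \left(- \frac{1}{9}\right) \left(-26\right) = \frac{26}{9} \approx 2.8889$)
$t{\left(u \right)} = \frac{2}{3}$ ($t{\left(u \right)} = \left(-2\right) \frac{1}{6} + 1 = - \frac{1}{3} + 1 = \frac{2}{3}$)
$B{\left(Q,q \right)} = \frac{2 q}{3}$
$j = 5$
$B{\left(-11,p \right)} j = \frac{2}{3} \cdot \frac{26}{9} \cdot 5 = \frac{52}{27} \cdot 5 = \frac{260}{27}$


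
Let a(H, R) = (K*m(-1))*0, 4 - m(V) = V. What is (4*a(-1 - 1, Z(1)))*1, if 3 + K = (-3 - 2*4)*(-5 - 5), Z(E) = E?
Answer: 0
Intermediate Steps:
m(V) = 4 - V
K = 107 (K = -3 + (-3 - 2*4)*(-5 - 5) = -3 + (-3 - 8)*(-10) = -3 - 11*(-10) = -3 + 110 = 107)
a(H, R) = 0 (a(H, R) = (107*(4 - 1*(-1)))*0 = (107*(4 + 1))*0 = (107*5)*0 = 535*0 = 0)
(4*a(-1 - 1, Z(1)))*1 = (4*0)*1 = 0*1 = 0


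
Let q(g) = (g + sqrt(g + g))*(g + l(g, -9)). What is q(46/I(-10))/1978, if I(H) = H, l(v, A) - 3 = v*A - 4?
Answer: -179/2150 + 179*I*sqrt(230)/49450 ≈ -0.083256 + 0.054897*I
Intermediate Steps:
l(v, A) = -1 + A*v (l(v, A) = 3 + (v*A - 4) = 3 + (A*v - 4) = 3 + (-4 + A*v) = -1 + A*v)
q(g) = (-1 - 8*g)*(g + sqrt(2)*sqrt(g)) (q(g) = (g + sqrt(g + g))*(g + (-1 - 9*g)) = (g + sqrt(2*g))*(-1 - 8*g) = (g + sqrt(2)*sqrt(g))*(-1 - 8*g) = (-1 - 8*g)*(g + sqrt(2)*sqrt(g)))
q(46/I(-10))/1978 = (-46/(-10) - 8*(46/(-10))**2 - sqrt(2)*sqrt(46/(-10)) - 8*sqrt(2)*(46/(-10))**(3/2))/1978 = (-46*(-1)/10 - 8*(46*(-1/10))**2 - sqrt(2)*sqrt(46*(-1/10)) - 8*sqrt(2)*(46*(-1/10))**(3/2))*(1/1978) = (-1*(-23/5) - 8*(-23/5)**2 - sqrt(2)*sqrt(-23/5) - 8*sqrt(2)*(-23/5)**(3/2))*(1/1978) = (23/5 - 8*529/25 - sqrt(2)*I*sqrt(115)/5 - 8*sqrt(2)*(-23*I*sqrt(115)/25))*(1/1978) = (23/5 - 4232/25 - I*sqrt(230)/5 + 184*I*sqrt(230)/25)*(1/1978) = (-4117/25 + 179*I*sqrt(230)/25)*(1/1978) = -179/2150 + 179*I*sqrt(230)/49450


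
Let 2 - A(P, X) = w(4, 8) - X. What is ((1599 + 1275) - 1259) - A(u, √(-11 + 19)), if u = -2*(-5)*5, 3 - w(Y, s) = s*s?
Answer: 1552 - 2*√2 ≈ 1549.2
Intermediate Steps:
w(Y, s) = 3 - s² (w(Y, s) = 3 - s*s = 3 - s²)
u = 50 (u = 10*5 = 50)
A(P, X) = 63 + X (A(P, X) = 2 - ((3 - 1*8²) - X) = 2 - ((3 - 1*64) - X) = 2 - ((3 - 64) - X) = 2 - (-61 - X) = 2 + (61 + X) = 63 + X)
((1599 + 1275) - 1259) - A(u, √(-11 + 19)) = ((1599 + 1275) - 1259) - (63 + √(-11 + 19)) = (2874 - 1259) - (63 + √8) = 1615 - (63 + 2*√2) = 1615 + (-63 - 2*√2) = 1552 - 2*√2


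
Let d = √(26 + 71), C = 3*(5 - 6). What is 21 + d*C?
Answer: 21 - 3*√97 ≈ -8.5466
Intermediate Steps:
C = -3 (C = 3*(-1) = -3)
d = √97 ≈ 9.8489
21 + d*C = 21 + √97*(-3) = 21 - 3*√97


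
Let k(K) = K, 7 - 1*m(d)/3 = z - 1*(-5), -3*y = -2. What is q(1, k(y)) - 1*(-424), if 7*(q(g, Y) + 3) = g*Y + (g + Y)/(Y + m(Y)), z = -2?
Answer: 48007/114 ≈ 421.11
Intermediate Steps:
y = 2/3 (y = -1/3*(-2) = 2/3 ≈ 0.66667)
m(d) = 12 (m(d) = 21 - 3*(-2 - 1*(-5)) = 21 - 3*(-2 + 5) = 21 - 3*3 = 21 - 9 = 12)
q(g, Y) = -3 + Y*g/7 + (Y + g)/(7*(12 + Y)) (q(g, Y) = -3 + (g*Y + (g + Y)/(Y + 12))/7 = -3 + (Y*g + (Y + g)/(12 + Y))/7 = -3 + (Y*g/7 + (Y + g)/(7*(12 + Y))) = -3 + Y*g/7 + (Y + g)/(7*(12 + Y)))
q(1, k(y)) - 1*(-424) = (-252 + 1 - 20*2/3 + 1*(2/3)**2 + 12*(2/3)*1)/(7*(12 + 2/3)) - 1*(-424) = (-252 + 1 - 40/3 + 1*(4/9) + 8)/(7*(38/3)) + 424 = (1/7)*(3/38)*(-252 + 1 - 40/3 + 4/9 + 8) + 424 = (1/7)*(3/38)*(-2303/9) + 424 = -329/114 + 424 = 48007/114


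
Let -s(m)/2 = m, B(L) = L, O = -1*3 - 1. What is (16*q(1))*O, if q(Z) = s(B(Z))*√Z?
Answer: 128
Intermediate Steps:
O = -4 (O = -3 - 1 = -4)
s(m) = -2*m
q(Z) = -2*Z^(3/2) (q(Z) = (-2*Z)*√Z = -2*Z^(3/2))
(16*q(1))*O = (16*(-2*1^(3/2)))*(-4) = (16*(-2*1))*(-4) = (16*(-2))*(-4) = -32*(-4) = 128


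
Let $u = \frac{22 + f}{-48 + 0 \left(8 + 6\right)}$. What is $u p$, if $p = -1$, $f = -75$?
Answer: $- \frac{53}{48} \approx -1.1042$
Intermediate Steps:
$u = \frac{53}{48}$ ($u = \frac{22 - 75}{-48 + 0 \left(8 + 6\right)} = - \frac{53}{-48 + 0 \cdot 14} = - \frac{53}{-48 + 0} = - \frac{53}{-48} = \left(-53\right) \left(- \frac{1}{48}\right) = \frac{53}{48} \approx 1.1042$)
$u p = \frac{53}{48} \left(-1\right) = - \frac{53}{48}$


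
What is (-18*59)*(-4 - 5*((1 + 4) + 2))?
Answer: 41418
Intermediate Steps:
(-18*59)*(-4 - 5*((1 + 4) + 2)) = -1062*(-4 - 5*(5 + 2)) = -1062*(-4 - 5*7) = -1062*(-4 - 35) = -1062*(-39) = 41418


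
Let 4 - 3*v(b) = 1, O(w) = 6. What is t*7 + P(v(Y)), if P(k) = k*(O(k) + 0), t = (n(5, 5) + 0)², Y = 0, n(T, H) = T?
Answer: 181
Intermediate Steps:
v(b) = 1 (v(b) = 4/3 - ⅓*1 = 4/3 - ⅓ = 1)
t = 25 (t = (5 + 0)² = 5² = 25)
P(k) = 6*k (P(k) = k*(6 + 0) = k*6 = 6*k)
t*7 + P(v(Y)) = 25*7 + 6*1 = 175 + 6 = 181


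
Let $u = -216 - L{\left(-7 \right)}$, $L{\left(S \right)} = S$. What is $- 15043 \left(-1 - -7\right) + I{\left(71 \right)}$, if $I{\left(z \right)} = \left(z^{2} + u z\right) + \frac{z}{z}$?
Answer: $-100055$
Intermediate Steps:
$u = -209$ ($u = -216 - -7 = -216 + 7 = -209$)
$I{\left(z \right)} = 1 + z^{2} - 209 z$ ($I{\left(z \right)} = \left(z^{2} - 209 z\right) + \frac{z}{z} = \left(z^{2} - 209 z\right) + 1 = 1 + z^{2} - 209 z$)
$- 15043 \left(-1 - -7\right) + I{\left(71 \right)} = - 15043 \left(-1 - -7\right) + \left(1 + 71^{2} - 14839\right) = - 15043 \left(-1 + 7\right) + \left(1 + 5041 - 14839\right) = \left(-15043\right) 6 - 9797 = -90258 - 9797 = -100055$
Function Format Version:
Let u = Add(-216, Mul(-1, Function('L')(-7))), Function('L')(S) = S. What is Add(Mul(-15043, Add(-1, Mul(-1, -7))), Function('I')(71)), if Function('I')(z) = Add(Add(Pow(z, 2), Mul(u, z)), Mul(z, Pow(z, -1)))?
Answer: -100055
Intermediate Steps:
u = -209 (u = Add(-216, Mul(-1, -7)) = Add(-216, 7) = -209)
Function('I')(z) = Add(1, Pow(z, 2), Mul(-209, z)) (Function('I')(z) = Add(Add(Pow(z, 2), Mul(-209, z)), Mul(z, Pow(z, -1))) = Add(Add(Pow(z, 2), Mul(-209, z)), 1) = Add(1, Pow(z, 2), Mul(-209, z)))
Add(Mul(-15043, Add(-1, Mul(-1, -7))), Function('I')(71)) = Add(Mul(-15043, Add(-1, Mul(-1, -7))), Add(1, Pow(71, 2), Mul(-209, 71))) = Add(Mul(-15043, Add(-1, 7)), Add(1, 5041, -14839)) = Add(Mul(-15043, 6), -9797) = Add(-90258, -9797) = -100055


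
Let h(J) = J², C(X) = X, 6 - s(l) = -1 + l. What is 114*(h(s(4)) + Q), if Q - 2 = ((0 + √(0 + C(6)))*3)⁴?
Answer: 333678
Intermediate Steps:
s(l) = 7 - l (s(l) = 6 - (-1 + l) = 6 + (1 - l) = 7 - l)
Q = 2918 (Q = 2 + ((0 + √(0 + 6))*3)⁴ = 2 + ((0 + √6)*3)⁴ = 2 + (√6*3)⁴ = 2 + (3*√6)⁴ = 2 + 2916 = 2918)
114*(h(s(4)) + Q) = 114*((7 - 1*4)² + 2918) = 114*((7 - 4)² + 2918) = 114*(3² + 2918) = 114*(9 + 2918) = 114*2927 = 333678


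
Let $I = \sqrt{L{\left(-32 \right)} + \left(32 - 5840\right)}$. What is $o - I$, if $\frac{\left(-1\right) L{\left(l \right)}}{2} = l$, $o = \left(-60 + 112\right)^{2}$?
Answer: $2704 - 4 i \sqrt{359} \approx 2704.0 - 75.789 i$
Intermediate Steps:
$o = 2704$ ($o = 52^{2} = 2704$)
$L{\left(l \right)} = - 2 l$
$I = 4 i \sqrt{359}$ ($I = \sqrt{\left(-2\right) \left(-32\right) + \left(32 - 5840\right)} = \sqrt{64 + \left(32 - 5840\right)} = \sqrt{64 - 5808} = \sqrt{-5744} = 4 i \sqrt{359} \approx 75.789 i$)
$o - I = 2704 - 4 i \sqrt{359}$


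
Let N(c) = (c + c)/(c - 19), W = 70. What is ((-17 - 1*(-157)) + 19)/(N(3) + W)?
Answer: 1272/557 ≈ 2.2837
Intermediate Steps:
N(c) = 2*c/(-19 + c) (N(c) = (2*c)/(-19 + c) = 2*c/(-19 + c))
((-17 - 1*(-157)) + 19)/(N(3) + W) = ((-17 - 1*(-157)) + 19)/(2*3/(-19 + 3) + 70) = ((-17 + 157) + 19)/(2*3/(-16) + 70) = (140 + 19)/(2*3*(-1/16) + 70) = 159/(-3/8 + 70) = 159/(557/8) = 159*(8/557) = 1272/557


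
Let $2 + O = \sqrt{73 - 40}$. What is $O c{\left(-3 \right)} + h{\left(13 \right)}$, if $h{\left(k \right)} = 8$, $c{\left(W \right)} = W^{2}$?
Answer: $-10 + 9 \sqrt{33} \approx 41.701$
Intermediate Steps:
$O = -2 + \sqrt{33}$ ($O = -2 + \sqrt{73 - 40} = -2 + \sqrt{33} \approx 3.7446$)
$O c{\left(-3 \right)} + h{\left(13 \right)} = \left(-2 + \sqrt{33}\right) \left(-3\right)^{2} + 8 = \left(-2 + \sqrt{33}\right) 9 + 8 = \left(-18 + 9 \sqrt{33}\right) + 8 = -10 + 9 \sqrt{33}$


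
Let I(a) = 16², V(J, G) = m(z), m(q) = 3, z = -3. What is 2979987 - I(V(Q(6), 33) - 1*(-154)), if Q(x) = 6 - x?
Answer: 2979731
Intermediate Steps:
V(J, G) = 3
I(a) = 256
2979987 - I(V(Q(6), 33) - 1*(-154)) = 2979987 - 1*256 = 2979987 - 256 = 2979731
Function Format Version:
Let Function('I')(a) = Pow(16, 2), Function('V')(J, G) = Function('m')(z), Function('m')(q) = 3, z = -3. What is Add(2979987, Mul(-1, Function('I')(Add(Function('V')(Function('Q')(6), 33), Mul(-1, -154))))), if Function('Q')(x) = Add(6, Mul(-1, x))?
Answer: 2979731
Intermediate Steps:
Function('V')(J, G) = 3
Function('I')(a) = 256
Add(2979987, Mul(-1, Function('I')(Add(Function('V')(Function('Q')(6), 33), Mul(-1, -154))))) = Add(2979987, Mul(-1, 256)) = Add(2979987, -256) = 2979731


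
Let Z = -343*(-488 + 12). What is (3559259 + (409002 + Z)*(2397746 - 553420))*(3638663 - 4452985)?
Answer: -859481040244873838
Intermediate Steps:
Z = 163268 (Z = -343*(-476) = 163268)
(3559259 + (409002 + Z)*(2397746 - 553420))*(3638663 - 4452985) = (3559259 + (409002 + 163268)*(2397746 - 553420))*(3638663 - 4452985) = (3559259 + 572270*1844326)*(-814322) = (3559259 + 1055452440020)*(-814322) = 1055455999279*(-814322) = -859481040244873838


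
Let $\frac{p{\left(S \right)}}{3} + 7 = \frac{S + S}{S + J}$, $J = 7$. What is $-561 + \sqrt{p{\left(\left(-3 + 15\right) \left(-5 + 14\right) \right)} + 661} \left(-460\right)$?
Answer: $-561 - 8 \sqrt{2134630} \approx -12249.0$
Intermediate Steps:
$p{\left(S \right)} = -21 + \frac{6 S}{7 + S}$ ($p{\left(S \right)} = -21 + 3 \frac{S + S}{S + 7} = -21 + 3 \frac{2 S}{7 + S} = -21 + \frac{6 S}{7 + S}$)
$-561 + \sqrt{p{\left(\left(-3 + 15\right) \left(-5 + 14\right) \right)} + 661} \left(-460\right) = -561 + \sqrt{\frac{3 \left(-49 - 5 \left(-3 + 15\right) \left(-5 + 14\right)\right)}{7 + \left(-3 + 15\right) \left(-5 + 14\right)} + 661} \left(-460\right) = -561 + \sqrt{\frac{3 \left(-49 - 5 \cdot 12 \cdot 9\right)}{7 + 12 \cdot 9} + 661} \left(-460\right) = -561 + \sqrt{\frac{3 \left(-49 - 540\right)}{7 + 108} + 661} \left(-460\right) = -561 + \sqrt{\frac{3 \left(-49 - 540\right)}{115} + 661} \left(-460\right) = -561 + \sqrt{3 \cdot \frac{1}{115} \left(-589\right) + 661} \left(-460\right) = -561 + \sqrt{- \frac{1767}{115} + 661} \left(-460\right) = -561 + \sqrt{\frac{74248}{115}} \left(-460\right) = -561 + \frac{2 \sqrt{2134630}}{115} \left(-460\right) = -561 - 8 \sqrt{2134630}$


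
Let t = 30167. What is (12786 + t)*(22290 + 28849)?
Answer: 2196573467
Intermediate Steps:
(12786 + t)*(22290 + 28849) = (12786 + 30167)*(22290 + 28849) = 42953*51139 = 2196573467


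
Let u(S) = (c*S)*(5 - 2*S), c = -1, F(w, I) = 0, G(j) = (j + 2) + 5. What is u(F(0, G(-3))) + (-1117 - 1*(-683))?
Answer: -434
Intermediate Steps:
G(j) = 7 + j (G(j) = (2 + j) + 5 = 7 + j)
u(S) = -S*(5 - 2*S) (u(S) = (-S)*(5 - 2*S) = -S*(5 - 2*S))
u(F(0, G(-3))) + (-1117 - 1*(-683)) = 0*(-5 + 2*0) + (-1117 - 1*(-683)) = 0*(-5 + 0) + (-1117 + 683) = 0*(-5) - 434 = 0 - 434 = -434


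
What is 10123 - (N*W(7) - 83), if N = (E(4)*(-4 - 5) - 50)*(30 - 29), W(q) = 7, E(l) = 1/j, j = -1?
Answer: 10493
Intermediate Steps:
E(l) = -1 (E(l) = 1/(-1) = -1)
N = -41 (N = (-(-4 - 5) - 50)*(30 - 29) = (-1*(-9) - 50)*1 = (9 - 50)*1 = -41*1 = -41)
10123 - (N*W(7) - 83) = 10123 - (-41*7 - 83) = 10123 - (-287 - 83) = 10123 - 1*(-370) = 10123 + 370 = 10493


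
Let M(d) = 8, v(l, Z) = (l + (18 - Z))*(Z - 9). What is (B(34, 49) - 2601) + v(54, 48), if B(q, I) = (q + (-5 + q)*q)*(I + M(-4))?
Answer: 56475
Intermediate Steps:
v(l, Z) = (-9 + Z)*(18 + l - Z) (v(l, Z) = (18 + l - Z)*(-9 + Z) = (-9 + Z)*(18 + l - Z))
B(q, I) = (8 + I)*(q + q*(-5 + q)) (B(q, I) = (q + (-5 + q)*q)*(I + 8) = (q + q*(-5 + q))*(8 + I) = (8 + I)*(q + q*(-5 + q)))
(B(34, 49) - 2601) + v(54, 48) = (34*(-32 - 4*49 + 8*34 + 49*34) - 2601) + (-162 - 1*48² - 9*54 + 27*48 + 48*54) = (34*(-32 - 196 + 272 + 1666) - 2601) + (-162 - 1*2304 - 486 + 1296 + 2592) = (34*1710 - 2601) + (-162 - 2304 - 486 + 1296 + 2592) = (58140 - 2601) + 936 = 55539 + 936 = 56475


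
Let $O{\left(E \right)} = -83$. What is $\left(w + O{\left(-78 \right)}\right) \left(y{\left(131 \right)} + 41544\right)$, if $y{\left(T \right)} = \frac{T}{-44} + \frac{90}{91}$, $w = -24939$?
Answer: $- \frac{2081007363865}{2002} \approx -1.0395 \cdot 10^{9}$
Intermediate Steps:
$y{\left(T \right)} = \frac{90}{91} - \frac{T}{44}$ ($y{\left(T \right)} = T \left(- \frac{1}{44}\right) + 90 \cdot \frac{1}{91} = - \frac{T}{44} + \frac{90}{91} = \frac{90}{91} - \frac{T}{44}$)
$\left(w + O{\left(-78 \right)}\right) \left(y{\left(131 \right)} + 41544\right) = \left(-24939 - 83\right) \left(\left(\frac{90}{91} - \frac{131}{44}\right) + 41544\right) = - 25022 \left(\left(\frac{90}{91} - \frac{131}{44}\right) + 41544\right) = - 25022 \left(- \frac{7961}{4004} + 41544\right) = \left(-25022\right) \frac{166334215}{4004} = - \frac{2081007363865}{2002}$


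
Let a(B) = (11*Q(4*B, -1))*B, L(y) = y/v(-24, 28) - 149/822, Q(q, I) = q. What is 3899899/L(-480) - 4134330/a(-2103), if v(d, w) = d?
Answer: 3150584717248871/16010827382 ≈ 1.9678e+5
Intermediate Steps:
L(y) = -149/822 - y/24 (L(y) = y/(-24) - 149/822 = y*(-1/24) - 149*1/822 = -y/24 - 149/822 = -149/822 - y/24)
a(B) = 44*B**2 (a(B) = (11*(4*B))*B = (44*B)*B = 44*B**2)
3899899/L(-480) - 4134330/a(-2103) = 3899899/(-149/822 - 1/24*(-480)) - 4134330/(44*(-2103)**2) = 3899899/(-149/822 + 20) - 4134330/(44*4422609) = 3899899/(16291/822) - 4134330/194594796 = 3899899*(822/16291) - 4134330*1/194594796 = 3205716978/16291 - 229685/10810822 = 3150584717248871/16010827382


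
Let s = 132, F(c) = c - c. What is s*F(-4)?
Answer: 0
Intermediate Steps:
F(c) = 0
s*F(-4) = 132*0 = 0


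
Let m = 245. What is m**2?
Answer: 60025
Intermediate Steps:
m**2 = 245**2 = 60025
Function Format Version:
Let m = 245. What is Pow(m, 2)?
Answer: 60025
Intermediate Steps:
Pow(m, 2) = Pow(245, 2) = 60025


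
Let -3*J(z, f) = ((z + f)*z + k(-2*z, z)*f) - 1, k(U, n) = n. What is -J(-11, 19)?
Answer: -298/3 ≈ -99.333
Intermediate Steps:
J(z, f) = ⅓ - f*z/3 - z*(f + z)/3 (J(z, f) = -(((z + f)*z + z*f) - 1)/3 = -(((f + z)*z + f*z) - 1)/3 = -((z*(f + z) + f*z) - 1)/3 = -((f*z + z*(f + z)) - 1)/3 = -(-1 + f*z + z*(f + z))/3 = ⅓ - f*z/3 - z*(f + z)/3)
-J(-11, 19) = -(⅓ - ⅓*(-11)² - ⅔*19*(-11)) = -(⅓ - ⅓*121 + 418/3) = -(⅓ - 121/3 + 418/3) = -1*298/3 = -298/3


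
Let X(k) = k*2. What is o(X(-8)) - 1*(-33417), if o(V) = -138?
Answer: 33279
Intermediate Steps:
X(k) = 2*k
o(X(-8)) - 1*(-33417) = -138 - 1*(-33417) = -138 + 33417 = 33279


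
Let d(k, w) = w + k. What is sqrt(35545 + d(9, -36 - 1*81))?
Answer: sqrt(35437) ≈ 188.25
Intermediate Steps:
d(k, w) = k + w
sqrt(35545 + d(9, -36 - 1*81)) = sqrt(35545 + (9 + (-36 - 1*81))) = sqrt(35545 + (9 + (-36 - 81))) = sqrt(35545 + (9 - 117)) = sqrt(35545 - 108) = sqrt(35437)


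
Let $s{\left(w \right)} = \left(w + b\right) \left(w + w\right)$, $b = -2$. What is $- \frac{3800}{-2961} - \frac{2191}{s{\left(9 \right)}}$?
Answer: $- \frac{95377}{5922} \approx -16.106$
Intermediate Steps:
$s{\left(w \right)} = 2 w \left(-2 + w\right)$ ($s{\left(w \right)} = \left(w - 2\right) \left(w + w\right) = \left(-2 + w\right) 2 w = 2 w \left(-2 + w\right)$)
$- \frac{3800}{-2961} - \frac{2191}{s{\left(9 \right)}} = - \frac{3800}{-2961} - \frac{2191}{2 \cdot 9 \left(-2 + 9\right)} = \left(-3800\right) \left(- \frac{1}{2961}\right) - \frac{2191}{2 \cdot 9 \cdot 7} = \frac{3800}{2961} - \frac{2191}{126} = \frac{3800}{2961} - \frac{313}{18} = - \frac{95377}{5922}$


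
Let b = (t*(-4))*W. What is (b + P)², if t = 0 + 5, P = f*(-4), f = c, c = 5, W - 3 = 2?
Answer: 14400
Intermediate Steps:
W = 5 (W = 3 + 2 = 5)
f = 5
P = -20 (P = 5*(-4) = -20)
t = 5
b = -100 (b = (5*(-4))*5 = -20*5 = -100)
(b + P)² = (-100 - 20)² = (-120)² = 14400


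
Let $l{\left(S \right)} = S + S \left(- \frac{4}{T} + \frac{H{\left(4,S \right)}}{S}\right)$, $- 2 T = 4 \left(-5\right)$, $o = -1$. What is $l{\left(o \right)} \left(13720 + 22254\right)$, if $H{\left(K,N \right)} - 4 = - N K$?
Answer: $\frac{1331038}{5} \approx 2.6621 \cdot 10^{5}$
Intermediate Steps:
$H{\left(K,N \right)} = 4 - K N$ ($H{\left(K,N \right)} = 4 + - N K = 4 - K N$)
$T = 10$ ($T = - \frac{4 \left(-5\right)}{2} = \left(- \frac{1}{2}\right) \left(-20\right) = 10$)
$l{\left(S \right)} = S + S \left(- \frac{2}{5} + \frac{4 - 4 S}{S}\right)$ ($l{\left(S \right)} = S + S \left(- \frac{4}{10} + \frac{4 - 4 S}{S}\right) = S + S \left(\left(-4\right) \frac{1}{10} + \frac{4 - 4 S}{S}\right) = S + S \left(- \frac{2}{5} + \frac{4 - 4 S}{S}\right)$)
$l{\left(o \right)} \left(13720 + 22254\right) = \left(4 - - \frac{17}{5}\right) \left(13720 + 22254\right) = \left(4 + \frac{17}{5}\right) 35974 = \frac{37}{5} \cdot 35974 = \frac{1331038}{5}$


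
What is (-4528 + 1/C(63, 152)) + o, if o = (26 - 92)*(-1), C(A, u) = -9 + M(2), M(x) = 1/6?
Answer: -236492/53 ≈ -4462.1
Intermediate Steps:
M(x) = 1/6
C(A, u) = -53/6 (C(A, u) = -9 + 1/6 = -53/6)
o = 66 (o = -66*(-1) = 66)
(-4528 + 1/C(63, 152)) + o = (-4528 + 1/(-53/6)) + 66 = (-4528 - 6/53) + 66 = -239990/53 + 66 = -236492/53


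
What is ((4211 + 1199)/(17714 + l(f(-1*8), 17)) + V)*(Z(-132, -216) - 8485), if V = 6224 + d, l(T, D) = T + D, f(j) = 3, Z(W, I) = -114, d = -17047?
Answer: 825201624764/8867 ≈ 9.3064e+7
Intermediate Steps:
l(T, D) = D + T
V = -10823 (V = 6224 - 17047 = -10823)
((4211 + 1199)/(17714 + l(f(-1*8), 17)) + V)*(Z(-132, -216) - 8485) = ((4211 + 1199)/(17714 + (17 + 3)) - 10823)*(-114 - 8485) = (5410/(17714 + 20) - 10823)*(-8599) = (5410/17734 - 10823)*(-8599) = (5410*(1/17734) - 10823)*(-8599) = (2705/8867 - 10823)*(-8599) = -95964836/8867*(-8599) = 825201624764/8867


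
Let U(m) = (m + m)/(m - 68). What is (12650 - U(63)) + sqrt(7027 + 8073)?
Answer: 63376/5 + 10*sqrt(151) ≈ 12798.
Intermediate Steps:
U(m) = 2*m/(-68 + m) (U(m) = (2*m)/(-68 + m) = 2*m/(-68 + m))
(12650 - U(63)) + sqrt(7027 + 8073) = (12650 - 2*63/(-68 + 63)) + sqrt(7027 + 8073) = (12650 - 2*63/(-5)) + sqrt(15100) = (12650 - 2*63*(-1)/5) + 10*sqrt(151) = (12650 - 1*(-126/5)) + 10*sqrt(151) = (12650 + 126/5) + 10*sqrt(151) = 63376/5 + 10*sqrt(151)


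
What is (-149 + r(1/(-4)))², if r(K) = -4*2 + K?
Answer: 395641/16 ≈ 24728.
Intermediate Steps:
r(K) = -8 + K
(-149 + r(1/(-4)))² = (-149 + (-8 + 1/(-4)))² = (-149 + (-8 - ¼))² = (-149 - 33/4)² = (-629/4)² = 395641/16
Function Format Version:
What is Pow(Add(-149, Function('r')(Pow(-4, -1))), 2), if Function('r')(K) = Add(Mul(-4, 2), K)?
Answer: Rational(395641, 16) ≈ 24728.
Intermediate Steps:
Function('r')(K) = Add(-8, K)
Pow(Add(-149, Function('r')(Pow(-4, -1))), 2) = Pow(Add(-149, Add(-8, Pow(-4, -1))), 2) = Pow(Add(-149, Add(-8, Rational(-1, 4))), 2) = Pow(Add(-149, Rational(-33, 4)), 2) = Pow(Rational(-629, 4), 2) = Rational(395641, 16)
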